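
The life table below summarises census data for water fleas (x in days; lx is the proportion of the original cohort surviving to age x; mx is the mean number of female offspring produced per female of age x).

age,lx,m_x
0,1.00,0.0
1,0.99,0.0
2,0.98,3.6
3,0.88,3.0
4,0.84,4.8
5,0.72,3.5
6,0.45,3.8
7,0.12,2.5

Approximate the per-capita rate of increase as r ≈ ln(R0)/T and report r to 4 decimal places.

R0 = Σ lx·mx = 0 + 0 + 3.528 + 2.64 + 4.032 + 2.52 + 1.71 + 0.3 = 14.73
Σ x·lx·mx = 56.064; T = 56.064/14.73 = 3.80611…
r ≈ ln(R0)/T = ln(14.73)/3.80611… = 0.706728… → 0.7067

0.7067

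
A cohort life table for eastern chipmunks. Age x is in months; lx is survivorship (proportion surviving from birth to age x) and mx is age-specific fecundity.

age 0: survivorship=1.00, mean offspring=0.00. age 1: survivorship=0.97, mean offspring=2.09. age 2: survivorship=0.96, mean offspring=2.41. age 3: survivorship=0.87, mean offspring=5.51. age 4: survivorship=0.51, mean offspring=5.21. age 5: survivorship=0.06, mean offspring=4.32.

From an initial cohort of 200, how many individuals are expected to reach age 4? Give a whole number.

Expected survivors = N0 · l_4 = 200 × 0.51 = 102 → 102

102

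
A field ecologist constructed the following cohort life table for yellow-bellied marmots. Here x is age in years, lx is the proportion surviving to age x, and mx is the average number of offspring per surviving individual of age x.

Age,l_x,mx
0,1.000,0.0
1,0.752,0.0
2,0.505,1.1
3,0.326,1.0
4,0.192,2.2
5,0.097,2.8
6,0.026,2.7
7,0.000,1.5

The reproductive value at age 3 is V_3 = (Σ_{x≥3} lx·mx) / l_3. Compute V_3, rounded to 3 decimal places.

3.344

lx·mx for x ≥ 3: 0.326, 0.4224, 0.2716, 0.0702, 0 → sum = 1.0902
V_3 = 1.0902 / l_3 = 1.0902 / 0.326 = 3.344172… → 3.344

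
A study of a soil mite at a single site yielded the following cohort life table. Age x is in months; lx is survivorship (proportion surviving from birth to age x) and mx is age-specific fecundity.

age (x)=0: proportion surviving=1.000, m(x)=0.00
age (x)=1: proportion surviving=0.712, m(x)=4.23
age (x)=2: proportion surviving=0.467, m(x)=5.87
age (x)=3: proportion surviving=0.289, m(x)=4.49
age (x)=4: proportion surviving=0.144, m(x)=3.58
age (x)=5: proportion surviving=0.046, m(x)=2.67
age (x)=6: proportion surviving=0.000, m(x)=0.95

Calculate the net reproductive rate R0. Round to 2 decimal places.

lx·mx by age: 0, 3.01176, 2.74129, 1.29761, 0.51552, 0.12282, 0
R0 = Σ lx·mx = 7.689 → 7.69

7.69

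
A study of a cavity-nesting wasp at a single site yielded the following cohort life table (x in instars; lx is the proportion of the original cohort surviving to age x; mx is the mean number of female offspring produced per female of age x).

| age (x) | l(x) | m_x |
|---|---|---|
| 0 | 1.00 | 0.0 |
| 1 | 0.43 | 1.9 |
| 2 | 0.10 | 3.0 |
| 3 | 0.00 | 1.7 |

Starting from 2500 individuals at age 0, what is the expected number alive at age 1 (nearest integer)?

1075

Expected survivors = N0 · l_1 = 2500 × 0.43 = 1075 → 1075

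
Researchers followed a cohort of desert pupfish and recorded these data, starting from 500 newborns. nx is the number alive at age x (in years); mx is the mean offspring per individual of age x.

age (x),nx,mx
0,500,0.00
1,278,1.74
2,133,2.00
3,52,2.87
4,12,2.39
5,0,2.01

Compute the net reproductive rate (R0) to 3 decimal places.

lx = nx/n0 = nx/500: 1, 0.556, 0.266, 0.104, 0.024, 0
lx·mx by age: 0, 0.96744, 0.532, 0.29848, 0.05736, 0
R0 = Σ lx·mx = 1.85528 → 1.855

1.855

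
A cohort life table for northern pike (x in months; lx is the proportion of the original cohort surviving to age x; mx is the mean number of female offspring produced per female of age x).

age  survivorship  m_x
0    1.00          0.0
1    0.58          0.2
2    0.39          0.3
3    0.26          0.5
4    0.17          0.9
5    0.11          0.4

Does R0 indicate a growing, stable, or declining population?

declining

R0 = Σ lx·mx = 0 + 0.116 + 0.117 + 0.13 + 0.153 + 0.044 = 0.56
R0 < 1, so the population is declining.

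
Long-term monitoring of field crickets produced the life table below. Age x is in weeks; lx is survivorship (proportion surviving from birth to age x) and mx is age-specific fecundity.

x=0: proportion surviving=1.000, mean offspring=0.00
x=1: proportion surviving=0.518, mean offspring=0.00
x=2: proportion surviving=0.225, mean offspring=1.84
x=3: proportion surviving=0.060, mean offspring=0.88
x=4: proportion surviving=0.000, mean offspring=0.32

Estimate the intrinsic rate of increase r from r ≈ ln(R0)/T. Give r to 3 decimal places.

-0.361

R0 = Σ lx·mx = 0 + 0 + 0.414 + 0.0528 + 0 = 0.4668
Σ x·lx·mx = 0.9864; T = 0.9864/0.4668 = 2.11311…
r ≈ ln(R0)/T = ln(0.4668)/2.11311… = -0.36054… → -0.361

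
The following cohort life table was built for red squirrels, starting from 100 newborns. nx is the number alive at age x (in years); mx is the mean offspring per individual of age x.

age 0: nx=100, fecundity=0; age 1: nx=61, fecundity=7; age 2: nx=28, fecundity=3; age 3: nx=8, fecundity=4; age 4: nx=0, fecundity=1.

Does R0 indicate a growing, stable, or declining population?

growing

lx = nx/n0 = nx/100: 1, 0.61, 0.28, 0.08, 0
R0 = Σ lx·mx = 0 + 4.27 + 0.84 + 0.32 + 0 = 5.43
R0 > 1, so the population is growing.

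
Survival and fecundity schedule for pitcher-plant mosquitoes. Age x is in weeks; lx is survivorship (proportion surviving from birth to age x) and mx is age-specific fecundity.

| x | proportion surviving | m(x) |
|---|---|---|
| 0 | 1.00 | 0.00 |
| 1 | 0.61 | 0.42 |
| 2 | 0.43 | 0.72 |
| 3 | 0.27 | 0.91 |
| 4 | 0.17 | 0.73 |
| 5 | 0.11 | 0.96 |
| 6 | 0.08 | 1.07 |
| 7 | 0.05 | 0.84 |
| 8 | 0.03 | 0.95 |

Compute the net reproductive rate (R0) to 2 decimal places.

1.20

lx·mx by age: 0, 0.2562, 0.3096, 0.2457, 0.1241, 0.1056, 0.0856, 0.042, 0.0285
R0 = Σ lx·mx = 1.1973 → 1.20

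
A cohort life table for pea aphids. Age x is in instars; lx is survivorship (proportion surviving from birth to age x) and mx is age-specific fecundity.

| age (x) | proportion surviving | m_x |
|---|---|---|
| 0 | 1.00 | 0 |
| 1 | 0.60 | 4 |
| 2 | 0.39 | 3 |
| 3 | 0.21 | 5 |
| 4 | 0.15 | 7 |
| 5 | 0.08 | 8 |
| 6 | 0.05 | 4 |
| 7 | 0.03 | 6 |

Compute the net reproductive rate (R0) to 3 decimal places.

6.690

lx·mx by age: 0, 2.4, 1.17, 1.05, 1.05, 0.64, 0.2, 0.18
R0 = Σ lx·mx = 6.69 → 6.690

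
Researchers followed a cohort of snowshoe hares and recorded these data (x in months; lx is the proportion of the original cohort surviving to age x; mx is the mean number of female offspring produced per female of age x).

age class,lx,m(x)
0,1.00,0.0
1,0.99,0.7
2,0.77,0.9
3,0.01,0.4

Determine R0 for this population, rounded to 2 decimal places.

lx·mx by age: 0, 0.693, 0.693, 0.004
R0 = Σ lx·mx = 1.39 → 1.39

1.39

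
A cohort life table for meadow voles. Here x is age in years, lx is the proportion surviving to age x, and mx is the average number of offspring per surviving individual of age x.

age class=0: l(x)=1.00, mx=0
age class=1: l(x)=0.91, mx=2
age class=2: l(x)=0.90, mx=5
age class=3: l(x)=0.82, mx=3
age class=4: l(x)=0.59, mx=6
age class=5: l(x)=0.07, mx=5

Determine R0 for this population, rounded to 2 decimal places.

lx·mx by age: 0, 1.82, 4.5, 2.46, 3.54, 0.35
R0 = Σ lx·mx = 12.67 → 12.67

12.67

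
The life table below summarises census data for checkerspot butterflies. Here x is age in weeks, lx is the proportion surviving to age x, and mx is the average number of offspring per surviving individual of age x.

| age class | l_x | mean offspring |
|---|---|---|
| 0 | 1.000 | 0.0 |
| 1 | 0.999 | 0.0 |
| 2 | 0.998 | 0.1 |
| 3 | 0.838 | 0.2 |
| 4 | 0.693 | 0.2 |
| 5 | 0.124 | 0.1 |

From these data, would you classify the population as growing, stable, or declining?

declining

R0 = Σ lx·mx = 0 + 0 + 0.0998 + 0.1676 + 0.1386 + 0.0124 = 0.4184
R0 < 1, so the population is declining.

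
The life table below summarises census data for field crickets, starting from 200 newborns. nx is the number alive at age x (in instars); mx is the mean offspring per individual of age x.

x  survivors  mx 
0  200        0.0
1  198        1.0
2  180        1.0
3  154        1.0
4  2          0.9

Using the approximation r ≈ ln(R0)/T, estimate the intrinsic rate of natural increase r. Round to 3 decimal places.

0.510

lx = nx/n0 = nx/200: 1, 0.99, 0.9, 0.77, 0.01
R0 = Σ lx·mx = 0 + 0.99 + 0.9 + 0.77 + 0.009 = 2.669
Σ x·lx·mx = 5.136; T = 5.136/2.669 = 1.92432…
r ≈ ln(R0)/T = ln(2.669)/1.92432… = 0.51016… → 0.510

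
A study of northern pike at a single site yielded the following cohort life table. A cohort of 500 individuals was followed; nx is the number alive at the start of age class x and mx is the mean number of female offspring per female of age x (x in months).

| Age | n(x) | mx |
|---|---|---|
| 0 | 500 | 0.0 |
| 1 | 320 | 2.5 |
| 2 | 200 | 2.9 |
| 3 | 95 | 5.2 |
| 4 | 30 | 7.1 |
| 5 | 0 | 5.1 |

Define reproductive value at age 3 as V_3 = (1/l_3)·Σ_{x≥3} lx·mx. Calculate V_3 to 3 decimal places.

lx = nx/n0 = nx/500: 1, 0.64, 0.4, 0.19, 0.06, 0
lx·mx for x ≥ 3: 0.988, 0.426, 0 → sum = 1.414
V_3 = 1.414 / l_3 = 1.414 / 0.19 = 7.442105… → 7.442

7.442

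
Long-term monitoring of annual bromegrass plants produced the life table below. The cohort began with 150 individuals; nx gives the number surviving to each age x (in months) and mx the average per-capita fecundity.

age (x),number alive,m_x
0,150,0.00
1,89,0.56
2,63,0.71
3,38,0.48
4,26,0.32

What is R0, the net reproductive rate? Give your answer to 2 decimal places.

lx = nx/n0 = nx/150: 1, 0.59333…, 0.42, 0.25333…, 0.17333…
lx·mx by age: 0, 0.332267…, 0.2982, 0.1216…, 0.055467…
R0 = Σ lx·mx = 0.807533… → 0.81

0.81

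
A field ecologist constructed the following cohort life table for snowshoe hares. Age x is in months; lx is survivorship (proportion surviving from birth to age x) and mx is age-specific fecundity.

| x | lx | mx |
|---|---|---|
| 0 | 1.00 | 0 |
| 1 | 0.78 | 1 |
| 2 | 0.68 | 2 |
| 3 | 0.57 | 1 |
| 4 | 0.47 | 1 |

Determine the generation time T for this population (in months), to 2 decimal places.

2.23

lx·mx: 0, 0.78, 1.36, 0.57, 0.47 → R0 = 3.18
x·lx·mx: 0, 0.78, 2.72, 1.71, 1.88 → Σ = 7.09
T = 7.09 / 3.18 = 2.22956… → 2.23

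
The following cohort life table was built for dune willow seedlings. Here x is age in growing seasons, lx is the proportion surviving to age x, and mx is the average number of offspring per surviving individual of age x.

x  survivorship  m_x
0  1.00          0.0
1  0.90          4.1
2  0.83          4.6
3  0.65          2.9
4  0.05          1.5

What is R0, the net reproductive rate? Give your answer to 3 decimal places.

9.468

lx·mx by age: 0, 3.69, 3.818, 1.885, 0.075
R0 = Σ lx·mx = 9.468 → 9.468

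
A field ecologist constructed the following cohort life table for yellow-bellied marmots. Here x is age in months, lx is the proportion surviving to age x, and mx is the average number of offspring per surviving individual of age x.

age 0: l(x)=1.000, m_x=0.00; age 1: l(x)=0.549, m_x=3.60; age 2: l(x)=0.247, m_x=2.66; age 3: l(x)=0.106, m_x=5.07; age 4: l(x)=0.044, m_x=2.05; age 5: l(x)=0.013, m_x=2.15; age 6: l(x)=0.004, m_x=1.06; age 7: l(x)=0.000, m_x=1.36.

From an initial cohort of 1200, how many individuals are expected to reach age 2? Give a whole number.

Expected survivors = N0 · l_2 = 1200 × 0.247 = 296.4 → 296

296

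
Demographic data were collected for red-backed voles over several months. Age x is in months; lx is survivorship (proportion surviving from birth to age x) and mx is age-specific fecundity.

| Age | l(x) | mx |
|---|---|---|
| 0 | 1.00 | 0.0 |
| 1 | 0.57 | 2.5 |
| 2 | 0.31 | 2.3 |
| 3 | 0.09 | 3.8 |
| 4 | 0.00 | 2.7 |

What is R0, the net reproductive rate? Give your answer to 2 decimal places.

lx·mx by age: 0, 1.425, 0.713, 0.342, 0
R0 = Σ lx·mx = 2.48 → 2.48

2.48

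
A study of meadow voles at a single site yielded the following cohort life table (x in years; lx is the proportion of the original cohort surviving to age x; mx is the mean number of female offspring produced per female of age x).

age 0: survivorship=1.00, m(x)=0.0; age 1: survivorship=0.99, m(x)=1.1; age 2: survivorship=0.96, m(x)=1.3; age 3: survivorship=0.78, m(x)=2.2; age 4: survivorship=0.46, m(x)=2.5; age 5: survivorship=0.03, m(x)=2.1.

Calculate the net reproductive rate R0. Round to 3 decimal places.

lx·mx by age: 0, 1.089, 1.248, 1.716, 1.15, 0.063
R0 = Σ lx·mx = 5.266 → 5.266

5.266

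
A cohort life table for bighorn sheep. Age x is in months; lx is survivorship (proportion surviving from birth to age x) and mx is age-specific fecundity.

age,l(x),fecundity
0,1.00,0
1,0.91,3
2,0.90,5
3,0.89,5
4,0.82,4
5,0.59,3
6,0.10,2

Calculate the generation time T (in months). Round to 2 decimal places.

lx·mx: 0, 2.73, 4.5, 4.45, 3.28, 1.77, 0.2 → R0 = 16.93
x·lx·mx: 0, 2.73, 9, 13.35, 13.12, 8.85, 1.2 → Σ = 48.25
T = 48.25 / 16.93 = 2.84997… → 2.85

2.85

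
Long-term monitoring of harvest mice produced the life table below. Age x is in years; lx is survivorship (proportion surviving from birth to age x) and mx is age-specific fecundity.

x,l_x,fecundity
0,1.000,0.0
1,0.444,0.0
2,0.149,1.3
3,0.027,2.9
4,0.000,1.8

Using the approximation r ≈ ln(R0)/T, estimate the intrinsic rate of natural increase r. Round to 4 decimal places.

-0.5691

R0 = Σ lx·mx = 0 + 0 + 0.1937 + 0.0783 + 0 = 0.272
Σ x·lx·mx = 0.6223; T = 0.6223/0.272 = 2.28787…
r ≈ ln(R0)/T = ln(0.272)/2.28787… = -0.569068… → -0.5691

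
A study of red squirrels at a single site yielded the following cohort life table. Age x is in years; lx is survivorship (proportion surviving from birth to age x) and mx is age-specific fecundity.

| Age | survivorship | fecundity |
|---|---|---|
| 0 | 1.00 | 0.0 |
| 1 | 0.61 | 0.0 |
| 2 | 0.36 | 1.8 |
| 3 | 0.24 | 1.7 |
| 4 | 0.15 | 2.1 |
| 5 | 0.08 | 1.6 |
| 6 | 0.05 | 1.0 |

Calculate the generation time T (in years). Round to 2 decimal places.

lx·mx: 0, 0, 0.648, 0.408, 0.315, 0.128, 0.05 → R0 = 1.549
x·lx·mx: 0, 0, 1.296, 1.224, 1.26, 0.64, 0.3 → Σ = 4.72
T = 4.72 / 1.549 = 3.047127… → 3.05

3.05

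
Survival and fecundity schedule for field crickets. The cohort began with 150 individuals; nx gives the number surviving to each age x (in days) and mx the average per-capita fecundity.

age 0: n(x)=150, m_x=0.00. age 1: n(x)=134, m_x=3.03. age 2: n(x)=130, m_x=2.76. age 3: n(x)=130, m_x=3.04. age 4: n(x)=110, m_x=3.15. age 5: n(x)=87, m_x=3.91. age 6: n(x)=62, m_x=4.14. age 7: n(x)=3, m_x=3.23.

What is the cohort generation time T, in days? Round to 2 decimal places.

lx = nx/n0 = nx/150: 1, 0.89333…, 0.86667…, 0.86667…, 0.73333…, 0.58, 0.41333…, 0.02
lx·mx: 0, 2.7068…, 2.392…, 2.634667…, 2.31…, 2.2678, 1.7112…, 0.0646 → R0 = 14.087067…
x·lx·mx: 0, 2.7068…, 4.784…, 7.904…, 9.24…, 11.339, 10.2672…, 0.4522 → Σ = 46.6932…
T = 46.6932… / 14.087067… = 3.314615… → 3.31

3.31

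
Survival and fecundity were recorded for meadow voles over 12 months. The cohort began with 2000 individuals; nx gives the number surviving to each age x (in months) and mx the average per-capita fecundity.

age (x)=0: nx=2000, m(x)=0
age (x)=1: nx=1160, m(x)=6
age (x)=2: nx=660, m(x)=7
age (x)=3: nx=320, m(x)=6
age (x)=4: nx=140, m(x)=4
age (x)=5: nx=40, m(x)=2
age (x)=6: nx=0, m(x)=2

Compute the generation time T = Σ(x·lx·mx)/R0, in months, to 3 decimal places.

lx = nx/n0 = nx/2000: 1, 0.58, 0.33, 0.16, 0.07, 0.02, 0
lx·mx: 0, 3.48, 2.31, 0.96, 0.28, 0.04, 0 → R0 = 7.07
x·lx·mx: 0, 3.48, 4.62, 2.88, 1.12, 0.2, 0 → Σ = 12.3
T = 12.3 / 7.07 = 1.739745… → 1.740

1.740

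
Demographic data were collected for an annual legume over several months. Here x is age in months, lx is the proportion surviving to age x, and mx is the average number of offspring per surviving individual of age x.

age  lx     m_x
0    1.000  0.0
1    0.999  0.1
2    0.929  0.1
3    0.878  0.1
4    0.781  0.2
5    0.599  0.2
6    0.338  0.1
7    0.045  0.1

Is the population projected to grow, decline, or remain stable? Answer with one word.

declining

R0 = Σ lx·mx = 0 + 0.0999 + 0.0929 + 0.0878 + 0.1562 + 0.1198 + 0.0338 + 0.0045 = 0.5949
R0 < 1, so the population is declining.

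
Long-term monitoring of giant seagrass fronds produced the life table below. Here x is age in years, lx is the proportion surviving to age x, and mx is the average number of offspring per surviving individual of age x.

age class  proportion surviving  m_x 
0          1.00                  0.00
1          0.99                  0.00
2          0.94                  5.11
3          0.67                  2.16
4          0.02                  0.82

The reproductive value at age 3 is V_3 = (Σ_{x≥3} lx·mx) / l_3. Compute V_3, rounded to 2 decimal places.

2.18

lx·mx for x ≥ 3: 1.4472, 0.0164 → sum = 1.4636
V_3 = 1.4636 / l_3 = 1.4636 / 0.67 = 2.184478… → 2.18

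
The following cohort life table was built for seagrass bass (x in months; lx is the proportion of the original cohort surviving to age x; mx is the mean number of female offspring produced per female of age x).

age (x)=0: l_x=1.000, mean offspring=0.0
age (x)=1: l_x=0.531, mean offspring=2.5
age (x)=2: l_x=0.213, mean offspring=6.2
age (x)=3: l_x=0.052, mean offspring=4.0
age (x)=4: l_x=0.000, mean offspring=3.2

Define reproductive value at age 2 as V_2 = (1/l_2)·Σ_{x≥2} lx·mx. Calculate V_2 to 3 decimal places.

7.177

lx·mx for x ≥ 2: 1.3206, 0.208, 0 → sum = 1.5286
V_2 = 1.5286 / l_2 = 1.5286 / 0.213 = 7.176526… → 7.177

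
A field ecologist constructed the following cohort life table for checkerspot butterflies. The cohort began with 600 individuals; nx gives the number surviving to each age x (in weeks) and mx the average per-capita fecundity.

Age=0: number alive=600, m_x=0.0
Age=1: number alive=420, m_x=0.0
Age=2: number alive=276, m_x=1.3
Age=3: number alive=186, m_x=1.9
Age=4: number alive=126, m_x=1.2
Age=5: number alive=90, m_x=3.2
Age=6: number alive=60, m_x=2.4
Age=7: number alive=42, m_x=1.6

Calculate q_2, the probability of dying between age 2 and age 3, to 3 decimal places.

lx = nx/n0 = nx/600: 1, 0.7, 0.46, 0.31, 0.21, 0.15, 0.1, 0.07
q_2 = (l_2 − l_3) / l_2 = (0.46 − 0.31) / 0.46
     = 0.15 / 0.46 = 0.326087… → 0.326

0.326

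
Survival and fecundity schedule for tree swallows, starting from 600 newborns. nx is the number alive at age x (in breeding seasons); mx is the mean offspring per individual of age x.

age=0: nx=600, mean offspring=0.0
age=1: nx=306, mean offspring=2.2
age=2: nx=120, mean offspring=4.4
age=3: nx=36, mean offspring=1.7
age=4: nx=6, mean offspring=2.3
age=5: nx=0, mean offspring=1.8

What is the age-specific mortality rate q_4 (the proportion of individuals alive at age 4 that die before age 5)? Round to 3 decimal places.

lx = nx/n0 = nx/600: 1, 0.51, 0.2, 0.06, 0.01, 0
q_4 = (l_4 − l_5) / l_4 = (0.01 − 0) / 0.01
     = 0.01 / 0.01 = 1 → 1.000

1.000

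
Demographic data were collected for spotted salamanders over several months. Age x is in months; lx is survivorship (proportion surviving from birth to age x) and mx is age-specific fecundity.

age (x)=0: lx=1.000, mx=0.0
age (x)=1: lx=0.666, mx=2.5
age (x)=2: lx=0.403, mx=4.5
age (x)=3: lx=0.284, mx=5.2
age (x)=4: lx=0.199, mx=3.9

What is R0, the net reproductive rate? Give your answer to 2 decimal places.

5.73

lx·mx by age: 0, 1.665, 1.8135, 1.4768, 0.7761
R0 = Σ lx·mx = 5.7314 → 5.73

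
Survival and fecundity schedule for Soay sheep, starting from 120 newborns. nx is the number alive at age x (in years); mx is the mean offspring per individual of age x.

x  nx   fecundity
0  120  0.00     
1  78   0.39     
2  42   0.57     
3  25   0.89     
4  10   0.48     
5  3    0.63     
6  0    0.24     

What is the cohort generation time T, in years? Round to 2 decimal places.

2.09

lx = nx/n0 = nx/120: 1, 0.65, 0.35, 0.20833…, 0.08333…, 0.025, 0
lx·mx: 0, 0.2535, 0.1995, 0.185417…, 0.04…, 0.01575, 0 → R0 = 0.694167…
x·lx·mx: 0, 0.2535, 0.399, 0.55625…, 0.16…, 0.07875, 0 → Σ = 1.4475…
T = 1.4475… / 0.694167… = 2.085234… → 2.09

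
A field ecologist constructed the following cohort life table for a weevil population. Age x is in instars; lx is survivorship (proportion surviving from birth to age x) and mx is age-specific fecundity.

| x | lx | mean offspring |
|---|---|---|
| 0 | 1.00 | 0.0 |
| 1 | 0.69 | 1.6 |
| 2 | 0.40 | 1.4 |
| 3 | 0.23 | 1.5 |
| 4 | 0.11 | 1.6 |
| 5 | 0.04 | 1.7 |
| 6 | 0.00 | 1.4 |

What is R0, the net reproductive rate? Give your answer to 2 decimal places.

lx·mx by age: 0, 1.104, 0.56, 0.345, 0.176, 0.068, 0
R0 = Σ lx·mx = 2.253 → 2.25

2.25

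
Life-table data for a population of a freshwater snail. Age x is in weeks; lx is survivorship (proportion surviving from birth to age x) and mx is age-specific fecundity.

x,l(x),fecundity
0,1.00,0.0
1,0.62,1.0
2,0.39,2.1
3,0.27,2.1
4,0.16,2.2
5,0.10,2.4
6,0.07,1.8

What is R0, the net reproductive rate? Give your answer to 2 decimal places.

2.72

lx·mx by age: 0, 0.62, 0.819, 0.567, 0.352, 0.24, 0.126
R0 = Σ lx·mx = 2.724 → 2.72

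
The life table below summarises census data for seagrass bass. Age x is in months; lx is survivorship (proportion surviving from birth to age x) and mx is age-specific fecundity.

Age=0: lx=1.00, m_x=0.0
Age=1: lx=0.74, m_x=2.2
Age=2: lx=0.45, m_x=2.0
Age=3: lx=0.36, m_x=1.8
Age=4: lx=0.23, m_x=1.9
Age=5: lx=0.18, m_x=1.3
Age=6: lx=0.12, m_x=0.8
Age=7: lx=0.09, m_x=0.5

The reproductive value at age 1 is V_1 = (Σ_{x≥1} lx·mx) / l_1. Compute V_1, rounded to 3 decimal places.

lx·mx for x ≥ 1: 1.628, 0.9, 0.648, 0.437, 0.234, 0.096, 0.045 → sum = 3.988
V_1 = 3.988 / l_1 = 3.988 / 0.74 = 5.389189… → 5.389

5.389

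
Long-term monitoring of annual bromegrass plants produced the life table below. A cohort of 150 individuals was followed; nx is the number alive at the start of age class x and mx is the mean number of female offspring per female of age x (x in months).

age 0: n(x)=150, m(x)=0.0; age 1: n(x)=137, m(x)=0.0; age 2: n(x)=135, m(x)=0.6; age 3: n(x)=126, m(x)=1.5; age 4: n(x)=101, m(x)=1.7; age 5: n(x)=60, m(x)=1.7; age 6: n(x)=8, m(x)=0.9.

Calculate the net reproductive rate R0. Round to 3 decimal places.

3.673

lx = nx/n0 = nx/150: 1, 0.91333…, 0.9, 0.84, 0.67333…, 0.4, 0.05333…
lx·mx by age: 0, 0, 0.54, 1.26, 1.144667…, 0.68, 0.048…
R0 = Σ lx·mx = 3.672667… → 3.673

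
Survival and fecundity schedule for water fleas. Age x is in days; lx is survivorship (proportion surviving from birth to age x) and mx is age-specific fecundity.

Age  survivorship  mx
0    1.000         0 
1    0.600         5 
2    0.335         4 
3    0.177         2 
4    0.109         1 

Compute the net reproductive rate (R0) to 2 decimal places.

4.80

lx·mx by age: 0, 3, 1.34, 0.354, 0.109
R0 = Σ lx·mx = 4.803 → 4.80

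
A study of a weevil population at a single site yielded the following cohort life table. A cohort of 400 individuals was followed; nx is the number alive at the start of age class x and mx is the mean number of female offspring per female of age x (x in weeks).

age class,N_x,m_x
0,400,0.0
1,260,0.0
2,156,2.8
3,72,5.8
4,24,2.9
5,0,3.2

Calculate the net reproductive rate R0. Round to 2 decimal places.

lx = nx/n0 = nx/400: 1, 0.65, 0.39, 0.18, 0.06, 0
lx·mx by age: 0, 0, 1.092, 1.044, 0.174, 0
R0 = Σ lx·mx = 2.31 → 2.31

2.31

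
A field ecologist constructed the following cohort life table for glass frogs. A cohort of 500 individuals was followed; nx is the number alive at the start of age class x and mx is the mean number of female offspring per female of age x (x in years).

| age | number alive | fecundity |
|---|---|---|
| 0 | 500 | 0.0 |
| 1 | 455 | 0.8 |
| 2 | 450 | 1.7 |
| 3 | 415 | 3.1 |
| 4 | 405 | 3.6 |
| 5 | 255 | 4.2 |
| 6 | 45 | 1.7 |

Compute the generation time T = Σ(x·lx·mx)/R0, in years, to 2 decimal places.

3.47

lx = nx/n0 = nx/500: 1, 0.91, 0.9, 0.83, 0.81, 0.51, 0.09
lx·mx: 0, 0.728, 1.53, 2.573, 2.916, 2.142, 0.153 → R0 = 10.042
x·lx·mx: 0, 0.728, 3.06, 7.719, 11.664, 10.71, 0.918 → Σ = 34.799
T = 34.799 / 10.042 = 3.465346… → 3.47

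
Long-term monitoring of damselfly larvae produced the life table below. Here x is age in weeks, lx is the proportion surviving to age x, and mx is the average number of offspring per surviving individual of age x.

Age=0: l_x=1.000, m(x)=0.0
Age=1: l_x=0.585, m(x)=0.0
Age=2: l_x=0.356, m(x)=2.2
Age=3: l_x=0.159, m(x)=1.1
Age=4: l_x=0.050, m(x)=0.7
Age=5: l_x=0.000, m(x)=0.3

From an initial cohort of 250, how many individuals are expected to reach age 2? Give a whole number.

89

Expected survivors = N0 · l_2 = 250 × 0.356 = 89 → 89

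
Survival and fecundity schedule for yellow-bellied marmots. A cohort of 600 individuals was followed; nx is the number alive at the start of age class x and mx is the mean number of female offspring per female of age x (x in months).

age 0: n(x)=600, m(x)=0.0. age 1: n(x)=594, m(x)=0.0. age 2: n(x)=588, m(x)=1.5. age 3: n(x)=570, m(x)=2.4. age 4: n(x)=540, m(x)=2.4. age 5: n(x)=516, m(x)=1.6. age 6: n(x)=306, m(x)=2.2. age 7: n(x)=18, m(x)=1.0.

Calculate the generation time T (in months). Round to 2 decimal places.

lx = nx/n0 = nx/600: 1, 0.99, 0.98, 0.95, 0.9, 0.86, 0.51, 0.03
lx·mx: 0, 0, 1.47, 2.28, 2.16, 1.376, 1.122, 0.03 → R0 = 8.438
x·lx·mx: 0, 0, 2.94, 6.84, 8.64, 6.88, 6.732, 0.21 → Σ = 32.242
T = 32.242 / 8.438 = 3.821048… → 3.82

3.82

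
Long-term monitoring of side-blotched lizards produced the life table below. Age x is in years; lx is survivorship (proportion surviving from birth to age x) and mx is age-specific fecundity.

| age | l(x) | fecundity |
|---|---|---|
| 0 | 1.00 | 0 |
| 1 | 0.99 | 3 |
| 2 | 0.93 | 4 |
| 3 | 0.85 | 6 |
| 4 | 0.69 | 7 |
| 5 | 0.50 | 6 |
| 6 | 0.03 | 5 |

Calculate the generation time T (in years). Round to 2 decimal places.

lx·mx: 0, 2.97, 3.72, 5.1, 4.83, 3, 0.15 → R0 = 19.77
x·lx·mx: 0, 2.97, 7.44, 15.3, 19.32, 15, 0.9 → Σ = 60.93
T = 60.93 / 19.77 = 3.081942… → 3.08

3.08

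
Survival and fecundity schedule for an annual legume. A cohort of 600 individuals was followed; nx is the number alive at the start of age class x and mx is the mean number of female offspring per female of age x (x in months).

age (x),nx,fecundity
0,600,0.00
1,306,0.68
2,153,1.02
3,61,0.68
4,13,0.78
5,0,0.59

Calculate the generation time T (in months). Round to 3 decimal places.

lx = nx/n0 = nx/600: 1, 0.51, 0.255, 0.10167…, 0.02167…, 0
lx·mx: 0, 0.3468, 0.2601, 0.069133…, 0.0169…, 0 → R0 = 0.692933…
x·lx·mx: 0, 0.3468, 0.5202, 0.2074…, 0.0676…, 0 → Σ = 1.142…
T = 1.142… / 0.692933… = 1.648066… → 1.648

1.648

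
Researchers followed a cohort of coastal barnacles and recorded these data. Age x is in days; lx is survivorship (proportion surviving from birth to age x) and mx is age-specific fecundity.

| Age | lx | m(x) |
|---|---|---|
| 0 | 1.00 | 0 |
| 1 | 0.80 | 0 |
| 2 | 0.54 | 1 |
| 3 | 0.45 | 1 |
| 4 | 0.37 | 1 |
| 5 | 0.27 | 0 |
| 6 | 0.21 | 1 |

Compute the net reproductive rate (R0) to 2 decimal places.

1.57

lx·mx by age: 0, 0, 0.54, 0.45, 0.37, 0, 0.21
R0 = Σ lx·mx = 1.57 → 1.57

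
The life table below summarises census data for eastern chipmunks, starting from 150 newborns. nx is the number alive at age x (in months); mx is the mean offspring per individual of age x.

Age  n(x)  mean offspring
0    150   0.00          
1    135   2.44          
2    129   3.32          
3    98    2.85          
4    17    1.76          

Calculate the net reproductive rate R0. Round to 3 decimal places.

7.113

lx = nx/n0 = nx/150: 1, 0.9, 0.86, 0.65333…, 0.11333…
lx·mx by age: 0, 2.196, 2.8552, 1.862…, 0.199467…
R0 = Σ lx·mx = 7.112667… → 7.113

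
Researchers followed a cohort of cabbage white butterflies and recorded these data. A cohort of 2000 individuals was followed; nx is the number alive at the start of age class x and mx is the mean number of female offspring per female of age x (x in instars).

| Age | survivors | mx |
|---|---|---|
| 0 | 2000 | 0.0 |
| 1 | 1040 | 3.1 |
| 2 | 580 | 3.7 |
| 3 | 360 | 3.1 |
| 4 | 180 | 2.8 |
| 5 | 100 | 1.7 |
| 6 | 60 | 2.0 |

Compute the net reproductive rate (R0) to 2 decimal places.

lx = nx/n0 = nx/2000: 1, 0.52, 0.29, 0.18, 0.09, 0.05, 0.03
lx·mx by age: 0, 1.612, 1.073, 0.558, 0.252, 0.085, 0.06
R0 = Σ lx·mx = 3.64 → 3.64

3.64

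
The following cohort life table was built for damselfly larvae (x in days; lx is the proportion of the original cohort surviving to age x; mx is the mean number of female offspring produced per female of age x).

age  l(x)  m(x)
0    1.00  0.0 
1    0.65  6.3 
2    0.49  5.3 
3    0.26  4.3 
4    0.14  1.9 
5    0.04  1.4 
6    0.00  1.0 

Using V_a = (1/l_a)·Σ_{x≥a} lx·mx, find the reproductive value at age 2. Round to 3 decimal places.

lx·mx for x ≥ 2: 2.597, 1.118, 0.266, 0.056, 0 → sum = 4.037
V_2 = 4.037 / l_2 = 4.037 / 0.49 = 8.238776… → 8.239

8.239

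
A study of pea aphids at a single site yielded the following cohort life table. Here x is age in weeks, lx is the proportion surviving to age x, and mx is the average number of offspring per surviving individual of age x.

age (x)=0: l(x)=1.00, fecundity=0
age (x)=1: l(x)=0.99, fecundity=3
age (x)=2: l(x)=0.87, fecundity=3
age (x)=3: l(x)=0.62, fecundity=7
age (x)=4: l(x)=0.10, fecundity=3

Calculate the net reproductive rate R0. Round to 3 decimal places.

10.220

lx·mx by age: 0, 2.97, 2.61, 4.34, 0.3
R0 = Σ lx·mx = 10.22 → 10.220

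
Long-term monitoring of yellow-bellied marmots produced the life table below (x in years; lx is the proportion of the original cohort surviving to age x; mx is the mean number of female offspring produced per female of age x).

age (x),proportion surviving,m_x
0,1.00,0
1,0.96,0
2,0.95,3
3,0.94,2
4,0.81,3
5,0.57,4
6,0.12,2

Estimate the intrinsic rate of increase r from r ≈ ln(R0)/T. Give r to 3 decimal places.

0.648

R0 = Σ lx·mx = 0 + 0 + 2.85 + 1.88 + 2.43 + 2.28 + 0.24 = 9.68
Σ x·lx·mx = 33.9; T = 33.9/9.68 = 3.50207…
r ≈ ln(R0)/T = ln(9.68)/3.50207… = 0.64821… → 0.648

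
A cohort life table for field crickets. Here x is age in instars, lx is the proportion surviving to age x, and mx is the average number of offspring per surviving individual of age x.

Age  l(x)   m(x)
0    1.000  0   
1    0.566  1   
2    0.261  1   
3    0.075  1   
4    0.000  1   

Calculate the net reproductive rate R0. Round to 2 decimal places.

lx·mx by age: 0, 0.566, 0.261, 0.075, 0
R0 = Σ lx·mx = 0.902 → 0.90

0.90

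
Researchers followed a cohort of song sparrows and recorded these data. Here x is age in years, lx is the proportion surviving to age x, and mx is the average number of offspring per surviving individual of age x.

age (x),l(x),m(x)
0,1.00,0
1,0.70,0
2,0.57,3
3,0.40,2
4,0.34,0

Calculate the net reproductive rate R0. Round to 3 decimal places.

2.510

lx·mx by age: 0, 0, 1.71, 0.8, 0
R0 = Σ lx·mx = 2.51 → 2.510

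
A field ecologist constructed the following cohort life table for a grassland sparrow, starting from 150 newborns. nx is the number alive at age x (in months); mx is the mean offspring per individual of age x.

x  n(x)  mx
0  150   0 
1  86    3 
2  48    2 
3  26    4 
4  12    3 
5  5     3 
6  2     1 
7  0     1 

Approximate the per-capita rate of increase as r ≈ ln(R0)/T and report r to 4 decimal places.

0.6308

lx = nx/n0 = nx/150: 1, 0.57333…, 0.32, 0.17333…, 0.08, 0.03333…, 0.01333…, 0
R0 = Σ lx·mx = 0 + 1.72… + 0.64 + 0.69333… + 0.24 + 0.1… + 0.01333… + 0 = 3.406667…
Σ x·lx·mx = 6.62…; T = 6.62…/3.406667… = 1.94325…
r ≈ ln(R0)/T = ln(3.406667…)/1.94325… = 0.630766… → 0.6308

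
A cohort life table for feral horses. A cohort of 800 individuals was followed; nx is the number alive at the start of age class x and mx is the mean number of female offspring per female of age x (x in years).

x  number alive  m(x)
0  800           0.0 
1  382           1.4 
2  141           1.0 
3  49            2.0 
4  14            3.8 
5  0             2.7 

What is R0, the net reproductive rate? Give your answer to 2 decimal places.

1.03

lx = nx/n0 = nx/800: 1, 0.4775, 0.17625, 0.06125, 0.0175, 0
lx·mx by age: 0, 0.6685, 0.17625, 0.1225, 0.0665, 0
R0 = Σ lx·mx = 1.03375 → 1.03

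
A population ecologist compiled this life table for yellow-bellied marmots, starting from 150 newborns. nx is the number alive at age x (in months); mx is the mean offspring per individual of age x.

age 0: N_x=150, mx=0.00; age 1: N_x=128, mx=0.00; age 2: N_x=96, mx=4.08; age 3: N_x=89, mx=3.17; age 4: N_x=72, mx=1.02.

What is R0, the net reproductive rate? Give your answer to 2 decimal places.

4.98

lx = nx/n0 = nx/150: 1, 0.85333…, 0.64, 0.59333…, 0.48
lx·mx by age: 0, 0, 2.6112, 1.880867…, 0.4896
R0 = Σ lx·mx = 4.981667… → 4.98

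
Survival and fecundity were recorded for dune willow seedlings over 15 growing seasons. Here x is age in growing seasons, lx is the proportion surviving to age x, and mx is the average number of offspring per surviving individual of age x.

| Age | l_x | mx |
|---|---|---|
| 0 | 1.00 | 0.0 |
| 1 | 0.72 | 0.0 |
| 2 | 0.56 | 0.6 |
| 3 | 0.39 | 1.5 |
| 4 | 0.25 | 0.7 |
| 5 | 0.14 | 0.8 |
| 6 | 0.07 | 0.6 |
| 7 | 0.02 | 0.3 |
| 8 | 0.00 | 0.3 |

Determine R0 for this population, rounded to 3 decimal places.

1.256

lx·mx by age: 0, 0, 0.336, 0.585, 0.175, 0.112, 0.042, 0.006, 0
R0 = Σ lx·mx = 1.256 → 1.256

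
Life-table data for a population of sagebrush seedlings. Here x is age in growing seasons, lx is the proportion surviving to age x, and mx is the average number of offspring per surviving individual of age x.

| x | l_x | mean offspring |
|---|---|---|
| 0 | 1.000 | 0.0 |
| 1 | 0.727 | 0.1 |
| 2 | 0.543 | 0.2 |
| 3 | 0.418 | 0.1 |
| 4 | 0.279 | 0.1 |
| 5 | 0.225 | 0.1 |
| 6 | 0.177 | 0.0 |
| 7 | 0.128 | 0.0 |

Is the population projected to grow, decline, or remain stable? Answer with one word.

R0 = Σ lx·mx = 0 + 0.0727 + 0.1086 + 0.0418 + 0.0279 + 0.0225 + 0 + 0 = 0.2735
R0 < 1, so the population is declining.

declining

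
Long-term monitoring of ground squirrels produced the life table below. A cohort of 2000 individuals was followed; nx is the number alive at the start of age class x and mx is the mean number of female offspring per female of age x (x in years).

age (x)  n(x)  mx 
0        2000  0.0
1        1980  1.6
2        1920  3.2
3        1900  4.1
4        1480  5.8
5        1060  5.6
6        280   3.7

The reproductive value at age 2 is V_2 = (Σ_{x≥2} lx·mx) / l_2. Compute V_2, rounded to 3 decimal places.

15.359

lx = nx/n0 = nx/2000: 1, 0.99, 0.96, 0.95, 0.74, 0.53, 0.14
lx·mx for x ≥ 2: 3.072, 3.895, 4.292, 2.968, 0.518 → sum = 14.745
V_2 = 14.745 / l_2 = 14.745 / 0.96 = 15.359375 → 15.359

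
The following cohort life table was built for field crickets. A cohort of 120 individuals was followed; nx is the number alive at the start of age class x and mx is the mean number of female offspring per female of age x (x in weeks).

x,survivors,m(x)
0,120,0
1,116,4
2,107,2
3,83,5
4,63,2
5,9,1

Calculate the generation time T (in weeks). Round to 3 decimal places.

2.187

lx = nx/n0 = nx/120: 1, 0.96667…, 0.89167…, 0.69167…, 0.525, 0.075
lx·mx: 0, 3.866667…, 1.783333…, 3.458333…, 1.05, 0.075 → R0 = 10.233333…
x·lx·mx: 0, 3.866667…, 3.566667…, 10.375…, 4.2, 0.375 → Σ = 22.383333…
T = 22.383333… / 10.233333… = 2.187296… → 2.187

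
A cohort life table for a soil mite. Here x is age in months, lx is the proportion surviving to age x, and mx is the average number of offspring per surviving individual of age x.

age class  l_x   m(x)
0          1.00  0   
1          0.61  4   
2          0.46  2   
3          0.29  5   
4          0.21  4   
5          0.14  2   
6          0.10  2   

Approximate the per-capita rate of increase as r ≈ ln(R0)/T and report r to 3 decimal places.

R0 = Σ lx·mx = 0 + 2.44 + 0.92 + 1.45 + 0.84 + 0.28 + 0.2 = 6.13
Σ x·lx·mx = 14.59; T = 14.59/6.13 = 2.3801…
r ≈ ln(R0)/T = ln(6.13)/2.3801… = 0.76182… → 0.762

0.762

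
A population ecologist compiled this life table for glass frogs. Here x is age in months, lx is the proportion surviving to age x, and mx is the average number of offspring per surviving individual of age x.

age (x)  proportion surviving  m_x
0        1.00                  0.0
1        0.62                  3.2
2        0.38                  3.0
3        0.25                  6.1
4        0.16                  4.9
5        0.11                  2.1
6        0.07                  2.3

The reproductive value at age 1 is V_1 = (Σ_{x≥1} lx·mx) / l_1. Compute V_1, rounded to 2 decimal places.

9.40

lx·mx for x ≥ 1: 1.984, 1.14, 1.525, 0.784, 0.231, 0.161 → sum = 5.825
V_1 = 5.825 / l_1 = 5.825 / 0.62 = 9.395161… → 9.40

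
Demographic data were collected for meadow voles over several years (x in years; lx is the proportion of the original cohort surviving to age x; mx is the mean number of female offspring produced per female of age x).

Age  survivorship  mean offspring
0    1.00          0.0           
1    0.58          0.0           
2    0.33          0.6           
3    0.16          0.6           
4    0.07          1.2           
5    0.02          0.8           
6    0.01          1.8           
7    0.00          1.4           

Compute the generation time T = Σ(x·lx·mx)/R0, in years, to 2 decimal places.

lx·mx: 0, 0, 0.198, 0.096, 0.084, 0.016, 0.018, 0 → R0 = 0.412
x·lx·mx: 0, 0, 0.396, 0.288, 0.336, 0.08, 0.108, 0 → Σ = 1.208
T = 1.208 / 0.412 = 2.932039… → 2.93

2.93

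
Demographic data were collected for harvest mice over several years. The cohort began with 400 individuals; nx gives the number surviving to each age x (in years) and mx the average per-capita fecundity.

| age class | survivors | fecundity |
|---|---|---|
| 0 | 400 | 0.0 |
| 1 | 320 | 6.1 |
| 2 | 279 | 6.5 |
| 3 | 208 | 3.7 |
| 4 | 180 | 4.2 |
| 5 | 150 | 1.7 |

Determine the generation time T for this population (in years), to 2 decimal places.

2.20

lx = nx/n0 = nx/400: 1, 0.8, 0.6975, 0.52, 0.45, 0.375
lx·mx: 0, 4.88, 4.53375, 1.924, 1.89, 0.6375 → R0 = 13.86525
x·lx·mx: 0, 4.88, 9.0675, 5.772, 7.56, 3.1875 → Σ = 30.467
T = 30.467 / 13.86525 = 2.197364… → 2.20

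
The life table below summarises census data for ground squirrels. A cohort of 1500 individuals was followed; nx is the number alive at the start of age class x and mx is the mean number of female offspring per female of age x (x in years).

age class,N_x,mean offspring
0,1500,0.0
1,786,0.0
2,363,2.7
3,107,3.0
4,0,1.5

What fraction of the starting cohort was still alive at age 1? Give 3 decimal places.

0.524

l_1 = n_1/n_0 = 786/1500 = 0.524 → 0.524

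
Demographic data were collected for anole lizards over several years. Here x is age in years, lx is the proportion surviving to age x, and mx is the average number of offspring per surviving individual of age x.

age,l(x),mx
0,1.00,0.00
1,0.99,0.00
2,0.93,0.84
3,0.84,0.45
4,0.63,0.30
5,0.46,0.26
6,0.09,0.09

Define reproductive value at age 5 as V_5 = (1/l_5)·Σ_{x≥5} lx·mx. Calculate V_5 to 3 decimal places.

lx·mx for x ≥ 5: 0.1196, 0.0081 → sum = 0.1277
V_5 = 0.1277 / l_5 = 0.1277 / 0.46 = 0.277609… → 0.278

0.278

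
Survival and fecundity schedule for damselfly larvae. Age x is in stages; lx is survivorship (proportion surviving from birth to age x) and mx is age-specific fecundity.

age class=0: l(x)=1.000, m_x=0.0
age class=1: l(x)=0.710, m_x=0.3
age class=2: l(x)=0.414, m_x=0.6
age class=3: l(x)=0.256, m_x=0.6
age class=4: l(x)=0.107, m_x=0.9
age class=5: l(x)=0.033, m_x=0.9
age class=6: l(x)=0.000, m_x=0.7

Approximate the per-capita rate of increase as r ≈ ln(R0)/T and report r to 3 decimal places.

-0.130

R0 = Σ lx·mx = 0 + 0.213 + 0.2484 + 0.1536 + 0.0963 + 0.0297 + 0 = 0.741
Σ x·lx·mx = 1.7043; T = 1.7043/0.741 = 2.3
r ≈ ln(R0)/T = ln(0.741)/2.3 = -0.13033… → -0.130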